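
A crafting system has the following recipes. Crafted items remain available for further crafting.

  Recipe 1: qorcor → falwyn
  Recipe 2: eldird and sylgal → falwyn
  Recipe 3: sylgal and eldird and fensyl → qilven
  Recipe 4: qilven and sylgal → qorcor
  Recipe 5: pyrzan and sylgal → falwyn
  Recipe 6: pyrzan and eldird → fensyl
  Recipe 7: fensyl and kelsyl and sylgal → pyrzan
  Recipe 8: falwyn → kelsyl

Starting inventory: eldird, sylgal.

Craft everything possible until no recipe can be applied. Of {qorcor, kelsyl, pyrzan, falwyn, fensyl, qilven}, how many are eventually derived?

eldird and sylgal → falwyn (Recipe 2).
Using Recipe 8, falwyn makes kelsyl.
qorcor would need qilven and sylgal (Recipe 4), but qilven is never obtained.
kelsyl: reached.
pyrzan would need fensyl, kelsyl, and sylgal (Recipe 7), but fensyl is never obtained.
falwyn: reached.
fensyl would need pyrzan and eldird (Recipe 6), but pyrzan is never obtained.
qilven would need sylgal, eldird, and fensyl (Recipe 3), but fensyl is never obtained.
Reached: kelsyl and falwyn — 2 of the 6.

2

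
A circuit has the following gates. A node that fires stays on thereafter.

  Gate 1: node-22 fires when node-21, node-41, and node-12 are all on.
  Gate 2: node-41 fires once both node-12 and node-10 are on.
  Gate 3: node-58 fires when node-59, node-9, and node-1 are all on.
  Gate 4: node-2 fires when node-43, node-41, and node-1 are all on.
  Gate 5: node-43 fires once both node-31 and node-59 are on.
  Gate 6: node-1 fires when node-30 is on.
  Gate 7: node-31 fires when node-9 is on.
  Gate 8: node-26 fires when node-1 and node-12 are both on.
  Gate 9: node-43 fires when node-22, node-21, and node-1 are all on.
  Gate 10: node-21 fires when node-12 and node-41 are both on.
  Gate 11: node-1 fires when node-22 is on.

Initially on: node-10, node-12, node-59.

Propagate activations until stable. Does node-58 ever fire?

No

node-58 would need node-59, node-9, and node-1 (Gate 3), but node-9 never turns on.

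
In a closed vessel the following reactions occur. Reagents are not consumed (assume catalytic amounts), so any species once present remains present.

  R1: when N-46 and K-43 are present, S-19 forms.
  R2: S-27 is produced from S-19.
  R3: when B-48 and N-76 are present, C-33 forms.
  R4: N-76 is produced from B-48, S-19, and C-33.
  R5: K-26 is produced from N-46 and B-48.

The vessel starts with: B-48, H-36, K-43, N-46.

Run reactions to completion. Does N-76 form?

N-76 would need B-48, S-19, and C-33 (R4), but C-33 never forms.

No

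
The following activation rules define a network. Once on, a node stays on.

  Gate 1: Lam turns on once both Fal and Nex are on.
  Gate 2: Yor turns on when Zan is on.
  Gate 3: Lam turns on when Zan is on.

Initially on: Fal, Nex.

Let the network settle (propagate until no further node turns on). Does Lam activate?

Yes

Gate 1: Fal and Nex on → Lam on.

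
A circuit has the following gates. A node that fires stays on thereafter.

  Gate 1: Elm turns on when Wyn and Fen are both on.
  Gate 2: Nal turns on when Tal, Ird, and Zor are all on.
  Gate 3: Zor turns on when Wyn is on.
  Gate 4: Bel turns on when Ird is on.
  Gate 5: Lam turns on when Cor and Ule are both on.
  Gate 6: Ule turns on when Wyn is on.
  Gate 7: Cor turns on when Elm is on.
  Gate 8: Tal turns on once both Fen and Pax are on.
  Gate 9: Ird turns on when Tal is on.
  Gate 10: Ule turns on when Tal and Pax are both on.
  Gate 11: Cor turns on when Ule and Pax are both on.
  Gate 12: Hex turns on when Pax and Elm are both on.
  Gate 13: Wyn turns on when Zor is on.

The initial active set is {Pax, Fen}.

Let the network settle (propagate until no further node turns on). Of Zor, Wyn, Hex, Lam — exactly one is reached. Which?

Gate 8: Fen and Pax on → Tal on.
Tal and Pax are on, so Ule turns on (Gate 10).
Ule and Pax are on, so Cor turns on (Gate 11).
Cor and Ule are on, so Lam turns on (Gate 5).
Wyn would need Zor (Gate 13), but Zor never turns on. Zor would need Wyn (Gate 3), but Wyn never turns on. Hex would need Pax and Elm (Gate 12), but Elm never turns on.

Lam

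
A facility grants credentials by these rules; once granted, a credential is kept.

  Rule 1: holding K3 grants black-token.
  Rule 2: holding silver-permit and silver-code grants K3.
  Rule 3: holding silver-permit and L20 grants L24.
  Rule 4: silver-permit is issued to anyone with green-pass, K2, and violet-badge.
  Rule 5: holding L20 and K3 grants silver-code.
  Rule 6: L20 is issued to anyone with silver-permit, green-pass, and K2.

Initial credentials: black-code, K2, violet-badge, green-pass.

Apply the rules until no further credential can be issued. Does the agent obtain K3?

K3 would need silver-permit and silver-code (Rule 2), but silver-code is never granted.

No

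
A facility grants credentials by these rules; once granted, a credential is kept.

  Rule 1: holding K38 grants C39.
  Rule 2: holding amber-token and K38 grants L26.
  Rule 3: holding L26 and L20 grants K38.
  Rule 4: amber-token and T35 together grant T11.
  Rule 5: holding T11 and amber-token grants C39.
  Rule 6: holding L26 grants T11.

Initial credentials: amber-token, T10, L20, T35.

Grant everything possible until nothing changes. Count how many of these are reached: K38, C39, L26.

1

Holding amber-token and T35 grants T11 (Rule 4).
Holding T11 and amber-token grants C39 (Rule 5).
K38 would need L26 and L20 (Rule 3), but L26 is never granted.
C39: reached.
L26 would need amber-token and K38 (Rule 2), but K38 is never granted.
Reached: C39 — 1 of the 3.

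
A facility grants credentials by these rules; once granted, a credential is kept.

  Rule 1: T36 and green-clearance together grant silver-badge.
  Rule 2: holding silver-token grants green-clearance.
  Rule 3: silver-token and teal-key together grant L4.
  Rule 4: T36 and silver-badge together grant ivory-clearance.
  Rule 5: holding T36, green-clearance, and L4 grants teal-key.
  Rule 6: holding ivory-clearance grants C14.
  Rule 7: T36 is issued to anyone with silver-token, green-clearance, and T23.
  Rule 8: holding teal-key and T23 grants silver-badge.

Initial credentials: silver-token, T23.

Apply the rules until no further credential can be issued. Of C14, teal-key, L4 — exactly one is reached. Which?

C14

Holding silver-token grants green-clearance (Rule 2).
Holding silver-token, green-clearance, and T23 grants T36 (Rule 7).
Holding T36 and green-clearance grants silver-badge (Rule 1).
Holding T36 and silver-badge grants ivory-clearance (Rule 4).
Holding ivory-clearance grants C14 (Rule 6).
L4 would need silver-token and teal-key (Rule 3), but teal-key is never granted. teal-key would need T36, green-clearance, and L4 (Rule 5), but L4 is never granted.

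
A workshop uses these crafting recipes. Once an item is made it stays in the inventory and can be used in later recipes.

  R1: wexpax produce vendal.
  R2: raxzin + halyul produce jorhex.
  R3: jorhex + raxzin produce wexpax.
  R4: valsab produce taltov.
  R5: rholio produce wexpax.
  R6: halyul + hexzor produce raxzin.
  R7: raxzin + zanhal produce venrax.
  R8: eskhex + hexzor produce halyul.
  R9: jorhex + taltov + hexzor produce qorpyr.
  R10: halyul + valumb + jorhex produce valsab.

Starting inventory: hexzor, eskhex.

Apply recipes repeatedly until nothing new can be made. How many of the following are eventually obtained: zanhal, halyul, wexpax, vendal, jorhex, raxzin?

eskhex + hexzor → halyul (R8).
halyul + hexzor → raxzin (R6).
raxzin + halyul → jorhex (R2).
jorhex + raxzin → wexpax (R3).
Using R1, wexpax makes vendal.
No rule produces zanhal, and it is not given.
halyul: reached.
wexpax: reached.
vendal: reached.
jorhex: reached.
raxzin: reached.
Reached: halyul, wexpax, vendal, jorhex, and raxzin — 5 of the 6.

5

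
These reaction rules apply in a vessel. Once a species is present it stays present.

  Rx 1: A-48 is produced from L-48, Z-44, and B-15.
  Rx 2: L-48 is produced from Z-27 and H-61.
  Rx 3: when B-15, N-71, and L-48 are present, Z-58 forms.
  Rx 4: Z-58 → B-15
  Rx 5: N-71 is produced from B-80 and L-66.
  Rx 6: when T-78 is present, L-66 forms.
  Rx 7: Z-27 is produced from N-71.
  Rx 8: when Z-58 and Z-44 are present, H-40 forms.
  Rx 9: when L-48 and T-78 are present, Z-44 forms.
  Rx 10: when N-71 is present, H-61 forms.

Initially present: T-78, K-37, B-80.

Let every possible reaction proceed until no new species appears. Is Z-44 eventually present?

Yes

T-78 present → L-66 forms (Rx 6).
B-80 and L-66 present → N-71 forms (Rx 5).
N-71 present → Z-27 forms (Rx 7).
N-71 present → H-61 forms (Rx 10).
Z-27 and H-61 present → L-48 forms (Rx 2).
L-48 and T-78 present → Z-44 forms (Rx 9).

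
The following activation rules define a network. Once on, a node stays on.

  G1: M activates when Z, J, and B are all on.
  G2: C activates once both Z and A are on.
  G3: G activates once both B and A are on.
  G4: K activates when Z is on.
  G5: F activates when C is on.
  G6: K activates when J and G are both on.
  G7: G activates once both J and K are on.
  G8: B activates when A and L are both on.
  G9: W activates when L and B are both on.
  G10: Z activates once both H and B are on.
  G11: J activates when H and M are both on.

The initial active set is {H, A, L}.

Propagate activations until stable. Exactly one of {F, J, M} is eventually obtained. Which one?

G8: A and L on → B on.
H and B are on, so Z activates (G10).
G2: Z and A on → C on.
C is on, so F activates (G5).
M would need Z, J, and B (G1), but J never turns on. J would need H and M (G11), but M never turns on.

F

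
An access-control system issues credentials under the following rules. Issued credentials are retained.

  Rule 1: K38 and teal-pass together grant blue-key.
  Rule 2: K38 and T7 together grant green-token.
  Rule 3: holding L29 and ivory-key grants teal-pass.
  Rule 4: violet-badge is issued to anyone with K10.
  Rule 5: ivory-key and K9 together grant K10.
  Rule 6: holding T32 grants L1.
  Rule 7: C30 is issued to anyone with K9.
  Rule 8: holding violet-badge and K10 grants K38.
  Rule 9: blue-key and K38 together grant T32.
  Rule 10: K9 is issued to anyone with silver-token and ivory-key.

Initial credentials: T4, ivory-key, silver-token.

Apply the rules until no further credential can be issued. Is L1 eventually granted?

No

L1 would need T32 (Rule 6), but T32 is never granted.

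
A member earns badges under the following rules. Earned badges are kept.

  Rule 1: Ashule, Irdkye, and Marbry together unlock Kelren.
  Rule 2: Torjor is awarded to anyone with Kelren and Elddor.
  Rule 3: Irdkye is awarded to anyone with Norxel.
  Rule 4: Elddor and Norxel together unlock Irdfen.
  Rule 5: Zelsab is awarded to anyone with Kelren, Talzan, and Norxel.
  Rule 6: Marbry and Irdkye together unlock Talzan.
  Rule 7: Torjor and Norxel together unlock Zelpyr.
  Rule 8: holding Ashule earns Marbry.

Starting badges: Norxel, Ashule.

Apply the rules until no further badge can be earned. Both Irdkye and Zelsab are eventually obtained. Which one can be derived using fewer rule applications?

Irdkye

Irdkye: With Norxel, Irdkye is earned (Rule 3). [1 rule application]
Zelsab: With Norxel, Irdkye is earned (Rule 3). With Ashule, Marbry is earned (Rule 8). With Ashule, Irdkye, and Marbry, Kelren is earned (Rule 1). With Marbry and Irdkye, Talzan is earned (Rule 6). With Kelren, Talzan, and Norxel, Zelsab is earned (Rule 5). [5 rule applications]
Irdkye needs fewer.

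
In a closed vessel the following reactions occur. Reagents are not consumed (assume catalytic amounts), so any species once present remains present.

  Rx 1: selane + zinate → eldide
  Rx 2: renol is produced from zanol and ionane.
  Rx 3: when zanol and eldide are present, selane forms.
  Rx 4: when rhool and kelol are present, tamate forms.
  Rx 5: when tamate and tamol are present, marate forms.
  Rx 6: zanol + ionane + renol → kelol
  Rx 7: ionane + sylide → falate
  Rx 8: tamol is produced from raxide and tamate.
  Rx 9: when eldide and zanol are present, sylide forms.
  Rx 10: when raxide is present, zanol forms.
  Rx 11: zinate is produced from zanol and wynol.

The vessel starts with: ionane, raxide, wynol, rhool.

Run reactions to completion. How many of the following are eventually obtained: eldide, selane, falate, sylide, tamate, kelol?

raxide present → zanol forms (Rx 10).
zanol and ionane present → renol forms (Rx 2).
zanol, ionane, and renol present → kelol forms (Rx 6).
rhool and kelol present → tamate forms (Rx 4).
eldide would need selane and zinate (Rx 1), but selane never forms.
selane would need zanol and eldide (Rx 3), but eldide never forms.
falate would need ionane and sylide (Rx 7), but sylide never forms.
sylide would need eldide and zanol (Rx 9), but eldide never forms.
tamate: reached.
kelol: reached.
Reached: tamate and kelol — 2 of the 6.

2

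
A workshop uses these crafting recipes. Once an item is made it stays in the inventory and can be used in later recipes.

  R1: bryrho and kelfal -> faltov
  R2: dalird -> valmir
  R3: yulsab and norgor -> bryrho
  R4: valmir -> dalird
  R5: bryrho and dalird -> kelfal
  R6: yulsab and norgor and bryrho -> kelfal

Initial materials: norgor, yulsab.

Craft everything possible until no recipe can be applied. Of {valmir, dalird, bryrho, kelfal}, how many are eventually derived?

Using R3, yulsab and norgor make bryrho.
yulsab and norgor and bryrho -> kelfal (R6).
valmir would need dalird (R2), but dalird is never obtained.
dalird would need valmir (R4), but valmir is never obtained.
bryrho: reached.
kelfal: reached.
Reached: bryrho and kelfal — 2 of the 4.

2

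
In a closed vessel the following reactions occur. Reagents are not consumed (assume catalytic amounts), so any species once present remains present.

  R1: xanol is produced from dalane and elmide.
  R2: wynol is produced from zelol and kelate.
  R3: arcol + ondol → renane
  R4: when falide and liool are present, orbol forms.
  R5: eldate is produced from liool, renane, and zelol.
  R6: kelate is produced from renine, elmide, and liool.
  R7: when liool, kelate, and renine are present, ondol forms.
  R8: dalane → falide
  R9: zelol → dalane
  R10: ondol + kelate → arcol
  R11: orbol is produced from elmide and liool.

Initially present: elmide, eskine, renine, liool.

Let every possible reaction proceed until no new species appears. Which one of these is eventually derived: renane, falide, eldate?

renane

renine, elmide, and liool present → kelate forms (R6).
liool, kelate, and renine present → ondol forms (R7).
ondol and kelate present → arcol forms (R10).
arcol and ondol present → renane forms (R3).
falide would need dalane (R8), but dalane never forms. eldate would need liool, renane, and zelol (R5), but zelol never forms.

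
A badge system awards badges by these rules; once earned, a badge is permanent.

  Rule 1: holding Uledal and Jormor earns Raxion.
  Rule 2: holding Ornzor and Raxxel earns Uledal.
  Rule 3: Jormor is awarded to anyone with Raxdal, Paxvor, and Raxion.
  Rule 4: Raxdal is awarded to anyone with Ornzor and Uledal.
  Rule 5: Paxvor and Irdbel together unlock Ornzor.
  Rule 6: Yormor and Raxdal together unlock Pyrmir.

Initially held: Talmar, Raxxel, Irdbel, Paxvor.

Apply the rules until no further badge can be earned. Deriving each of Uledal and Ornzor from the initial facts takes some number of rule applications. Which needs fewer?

Ornzor

Ornzor: With Paxvor and Irdbel, Ornzor is earned (Rule 5). [1 rule application]
Uledal: With Paxvor and Irdbel, Ornzor is earned (Rule 5). With Ornzor and Raxxel, Uledal is earned (Rule 2). [2 rule applications]
Ornzor needs fewer.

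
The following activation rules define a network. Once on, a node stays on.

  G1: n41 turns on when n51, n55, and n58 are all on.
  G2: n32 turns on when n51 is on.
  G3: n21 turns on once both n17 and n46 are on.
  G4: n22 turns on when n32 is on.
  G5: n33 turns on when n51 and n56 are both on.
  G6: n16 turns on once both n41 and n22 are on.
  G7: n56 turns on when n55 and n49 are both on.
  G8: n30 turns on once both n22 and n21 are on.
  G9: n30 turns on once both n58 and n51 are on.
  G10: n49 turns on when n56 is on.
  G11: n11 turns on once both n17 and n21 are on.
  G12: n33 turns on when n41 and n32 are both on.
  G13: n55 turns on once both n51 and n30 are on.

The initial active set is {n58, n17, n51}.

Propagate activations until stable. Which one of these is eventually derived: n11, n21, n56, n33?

G9: n58 and n51 on → n30 on.
G2: n51 on → n32 on.
n51 and n30 are on, so n55 turns on (G13).
n51, n55, and n58 are on, so n41 turns on (G1).
n41 and n32 are on, so n33 turns on (G12).
n56 would need n55 and n49 (G7), but n49 never turns on. n11 would need n17 and n21 (G11), but n21 never turns on. n21 would need n17 and n46 (G3), but n46 never turns on.

n33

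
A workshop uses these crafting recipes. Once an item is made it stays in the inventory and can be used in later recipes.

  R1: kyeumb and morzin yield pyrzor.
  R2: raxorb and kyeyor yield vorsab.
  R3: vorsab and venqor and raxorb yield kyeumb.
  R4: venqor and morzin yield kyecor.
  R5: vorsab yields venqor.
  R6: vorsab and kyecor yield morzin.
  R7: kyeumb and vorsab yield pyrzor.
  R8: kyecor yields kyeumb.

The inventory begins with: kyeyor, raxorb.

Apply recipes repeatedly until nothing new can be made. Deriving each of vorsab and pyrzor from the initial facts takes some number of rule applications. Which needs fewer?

vorsab

vorsab: raxorb and kyeyor → vorsab (R2). [1 rule application]
pyrzor: Using R2, raxorb and kyeyor make vorsab. vorsab → venqor (R5). Using R3, vorsab, venqor, and raxorb make kyeumb. kyeumb and vorsab → pyrzor (R7). [4 rule applications]
vorsab needs fewer.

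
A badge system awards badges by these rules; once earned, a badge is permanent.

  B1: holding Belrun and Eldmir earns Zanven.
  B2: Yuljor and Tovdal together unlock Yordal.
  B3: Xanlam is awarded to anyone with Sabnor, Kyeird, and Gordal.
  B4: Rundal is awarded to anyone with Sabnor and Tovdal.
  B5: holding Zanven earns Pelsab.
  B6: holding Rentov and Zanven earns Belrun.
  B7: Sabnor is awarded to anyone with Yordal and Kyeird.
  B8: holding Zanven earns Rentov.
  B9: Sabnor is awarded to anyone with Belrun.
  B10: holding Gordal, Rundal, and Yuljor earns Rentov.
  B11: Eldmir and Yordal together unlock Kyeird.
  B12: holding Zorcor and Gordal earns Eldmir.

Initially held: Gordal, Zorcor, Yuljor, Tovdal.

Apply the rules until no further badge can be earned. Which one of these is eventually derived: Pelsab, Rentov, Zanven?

With Zorcor and Gordal, Eldmir is earned (B12).
With Yuljor and Tovdal, Yordal is earned (B2).
With Eldmir and Yordal, Kyeird is earned (B11).
With Yordal and Kyeird, Sabnor is earned (B7).
With Sabnor and Tovdal, Rundal is earned (B4).
With Gordal, Rundal, and Yuljor, Rentov is earned (B10).
Pelsab would need Zanven (B5), but Zanven is never earned. Zanven would need Belrun and Eldmir (B1), but Belrun is never earned.

Rentov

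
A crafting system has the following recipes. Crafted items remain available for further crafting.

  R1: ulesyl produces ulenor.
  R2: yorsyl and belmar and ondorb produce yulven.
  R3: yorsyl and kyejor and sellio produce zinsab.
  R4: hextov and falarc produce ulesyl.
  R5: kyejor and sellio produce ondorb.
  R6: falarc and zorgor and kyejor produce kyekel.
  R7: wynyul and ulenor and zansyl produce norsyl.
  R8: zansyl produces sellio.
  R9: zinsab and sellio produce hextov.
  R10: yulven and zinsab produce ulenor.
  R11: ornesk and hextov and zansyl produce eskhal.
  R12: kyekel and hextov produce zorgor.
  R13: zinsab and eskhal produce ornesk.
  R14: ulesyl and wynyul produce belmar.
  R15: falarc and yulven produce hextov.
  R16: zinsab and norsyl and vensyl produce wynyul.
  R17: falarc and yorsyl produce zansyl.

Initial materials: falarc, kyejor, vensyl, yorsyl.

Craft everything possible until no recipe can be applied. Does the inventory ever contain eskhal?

eskhal would need ornesk, hextov, and zansyl (R11), but ornesk is never obtained.

No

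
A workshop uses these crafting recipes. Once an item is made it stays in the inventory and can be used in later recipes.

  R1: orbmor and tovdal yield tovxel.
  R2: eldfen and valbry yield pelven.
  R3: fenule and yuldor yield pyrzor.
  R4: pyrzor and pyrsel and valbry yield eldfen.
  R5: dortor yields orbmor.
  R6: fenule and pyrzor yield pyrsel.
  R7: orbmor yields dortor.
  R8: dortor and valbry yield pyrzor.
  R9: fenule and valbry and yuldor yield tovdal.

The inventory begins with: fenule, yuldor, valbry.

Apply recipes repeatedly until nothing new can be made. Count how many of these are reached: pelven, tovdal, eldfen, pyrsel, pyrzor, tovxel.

Using R3, fenule and yuldor make pyrzor.
fenule and valbry and yuldor → tovdal (R9).
fenule and pyrzor → pyrsel (R6).
pyrzor and pyrsel and valbry → eldfen (R4).
Using R2, eldfen and valbry make pelven.
pelven: reached.
tovdal: reached.
eldfen: reached.
pyrsel: reached.
pyrzor: reached.
tovxel would need orbmor and tovdal (R1), but orbmor is never obtained.
Reached: pelven, tovdal, eldfen, pyrsel, and pyrzor — 5 of the 6.

5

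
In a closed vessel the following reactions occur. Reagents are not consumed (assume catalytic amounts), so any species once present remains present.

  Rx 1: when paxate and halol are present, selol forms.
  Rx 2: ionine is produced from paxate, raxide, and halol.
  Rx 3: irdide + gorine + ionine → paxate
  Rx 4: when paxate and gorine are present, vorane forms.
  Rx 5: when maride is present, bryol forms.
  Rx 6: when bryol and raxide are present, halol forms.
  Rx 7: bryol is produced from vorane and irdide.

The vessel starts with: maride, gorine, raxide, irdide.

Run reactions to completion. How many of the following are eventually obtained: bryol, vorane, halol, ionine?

maride present → bryol forms (Rx 5).
bryol and raxide present → halol forms (Rx 6).
bryol: reached.
vorane would need paxate and gorine (Rx 4), but paxate never forms.
halol: reached.
ionine would need paxate, raxide, and halol (Rx 2), but paxate never forms.
Reached: bryol and halol — 2 of the 4.

2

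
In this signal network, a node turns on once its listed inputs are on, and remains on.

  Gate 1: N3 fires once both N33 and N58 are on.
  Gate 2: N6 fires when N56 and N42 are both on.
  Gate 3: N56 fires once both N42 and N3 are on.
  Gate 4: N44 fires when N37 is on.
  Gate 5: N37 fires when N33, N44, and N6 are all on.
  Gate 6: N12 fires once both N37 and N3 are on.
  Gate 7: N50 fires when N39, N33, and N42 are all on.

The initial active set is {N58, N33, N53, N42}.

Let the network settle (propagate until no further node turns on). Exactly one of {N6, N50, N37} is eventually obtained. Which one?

N6

Gate 1: N33 and N58 on → N3 on.
N42 and N3 are on, so N56 fires (Gate 3).
N56 and N42 are on, so N6 fires (Gate 2).
N50 would need N39, N33, and N42 (Gate 7), but N39 never turns on. N37 would need N33, N44, and N6 (Gate 5), but N44 never turns on.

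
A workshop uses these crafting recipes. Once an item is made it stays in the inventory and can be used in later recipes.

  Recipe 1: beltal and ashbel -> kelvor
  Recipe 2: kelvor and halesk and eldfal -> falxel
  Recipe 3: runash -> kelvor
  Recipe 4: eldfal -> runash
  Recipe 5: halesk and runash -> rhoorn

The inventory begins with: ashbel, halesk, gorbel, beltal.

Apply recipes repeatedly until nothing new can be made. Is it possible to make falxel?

No

falxel would need kelvor, halesk, and eldfal (Recipe 2), but eldfal is never obtained.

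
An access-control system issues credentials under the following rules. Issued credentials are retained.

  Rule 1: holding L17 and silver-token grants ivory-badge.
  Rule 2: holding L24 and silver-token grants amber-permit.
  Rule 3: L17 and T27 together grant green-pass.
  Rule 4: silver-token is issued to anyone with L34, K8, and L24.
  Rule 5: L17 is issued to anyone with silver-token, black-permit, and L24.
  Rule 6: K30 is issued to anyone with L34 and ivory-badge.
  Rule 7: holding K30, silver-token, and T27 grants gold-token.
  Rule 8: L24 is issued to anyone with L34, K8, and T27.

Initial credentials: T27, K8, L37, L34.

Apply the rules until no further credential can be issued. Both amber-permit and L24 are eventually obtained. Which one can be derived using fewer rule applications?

L24: Holding L34, K8, and T27 grants L24 (Rule 8). [1 rule application]
amber-permit: Holding L34, K8, and T27 grants L24 (Rule 8). Holding L34, K8, and L24 grants silver-token (Rule 4). Holding L24 and silver-token grants amber-permit (Rule 2). [3 rule applications]
L24 needs fewer.

L24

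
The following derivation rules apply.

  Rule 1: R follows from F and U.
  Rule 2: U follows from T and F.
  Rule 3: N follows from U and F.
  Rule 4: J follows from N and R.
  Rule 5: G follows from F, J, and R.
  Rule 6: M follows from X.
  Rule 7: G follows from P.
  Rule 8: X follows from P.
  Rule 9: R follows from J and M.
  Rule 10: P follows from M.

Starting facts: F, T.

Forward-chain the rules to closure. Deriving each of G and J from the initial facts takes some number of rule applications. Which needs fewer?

J: T and F hold, so U follows (Rule 2). F and U hold, so R follows (Rule 1). U and F hold, so N follows (Rule 3). From N and R, Rule 4 gives J. [4 rule applications]
G: From T and F, Rule 2 gives U. F and U hold, so R follows (Rule 1). From U and F, Rule 3 gives N. N and R hold, so J follows (Rule 4). F, J, and R hold, so G follows (Rule 5). [5 rule applications]
J needs fewer.

J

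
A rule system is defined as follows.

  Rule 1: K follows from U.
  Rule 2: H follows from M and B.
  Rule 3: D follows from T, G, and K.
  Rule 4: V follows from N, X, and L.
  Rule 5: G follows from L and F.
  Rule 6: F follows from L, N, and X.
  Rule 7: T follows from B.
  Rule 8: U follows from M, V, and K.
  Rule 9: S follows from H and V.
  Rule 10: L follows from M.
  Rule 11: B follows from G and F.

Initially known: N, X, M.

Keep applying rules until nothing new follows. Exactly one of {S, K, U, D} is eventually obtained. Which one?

From M, Rule 10 gives L.
From L, N, and X, Rule 6 gives F.
N, X, and L hold, so V follows (Rule 4).
From L and F, Rule 5 gives G.
From G and F, Rule 11 gives B.
From M and B, Rule 2 gives H.
H and V hold, so S follows (Rule 9).
K would need U (Rule 1), but U is never established. U would need M, V, and K (Rule 8), but K is never established. D would need T, G, and K (Rule 3), but K is never established.

S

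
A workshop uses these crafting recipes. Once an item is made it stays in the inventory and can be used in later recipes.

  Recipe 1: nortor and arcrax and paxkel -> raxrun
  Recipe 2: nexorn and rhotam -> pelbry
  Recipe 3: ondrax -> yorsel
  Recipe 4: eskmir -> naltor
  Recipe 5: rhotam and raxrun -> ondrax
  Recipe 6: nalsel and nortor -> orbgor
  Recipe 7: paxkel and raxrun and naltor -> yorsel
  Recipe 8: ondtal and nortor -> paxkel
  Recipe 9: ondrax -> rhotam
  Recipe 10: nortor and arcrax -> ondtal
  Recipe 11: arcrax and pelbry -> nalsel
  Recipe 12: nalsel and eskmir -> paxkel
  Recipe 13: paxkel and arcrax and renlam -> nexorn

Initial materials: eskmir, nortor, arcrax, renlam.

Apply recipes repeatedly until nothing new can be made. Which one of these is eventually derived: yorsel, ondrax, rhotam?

Using Recipe 10, nortor and arcrax make ondtal.
eskmir -> naltor (Recipe 4).
Using Recipe 8, ondtal and nortor make paxkel.
nortor and arcrax and paxkel -> raxrun (Recipe 1).
paxkel and raxrun and naltor -> yorsel (Recipe 7).
ondrax would need rhotam and raxrun (Recipe 5), but rhotam is never obtained. rhotam would need ondrax (Recipe 9), but ondrax is never obtained.

yorsel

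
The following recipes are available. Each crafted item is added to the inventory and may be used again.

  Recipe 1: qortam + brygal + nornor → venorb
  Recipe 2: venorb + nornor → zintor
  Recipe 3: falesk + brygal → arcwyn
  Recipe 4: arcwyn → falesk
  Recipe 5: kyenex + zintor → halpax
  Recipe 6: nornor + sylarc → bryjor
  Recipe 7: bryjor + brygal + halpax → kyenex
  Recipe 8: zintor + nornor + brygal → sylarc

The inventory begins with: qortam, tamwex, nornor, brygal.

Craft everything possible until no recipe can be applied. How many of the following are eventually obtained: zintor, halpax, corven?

Using Recipe 1, qortam, brygal, and nornor make venorb.
venorb + nornor → zintor (Recipe 2).
zintor: reached.
halpax would need kyenex and zintor (Recipe 5), but kyenex is never obtained.
No rule produces corven, and it is not given.
Reached: zintor — 1 of the 3.

1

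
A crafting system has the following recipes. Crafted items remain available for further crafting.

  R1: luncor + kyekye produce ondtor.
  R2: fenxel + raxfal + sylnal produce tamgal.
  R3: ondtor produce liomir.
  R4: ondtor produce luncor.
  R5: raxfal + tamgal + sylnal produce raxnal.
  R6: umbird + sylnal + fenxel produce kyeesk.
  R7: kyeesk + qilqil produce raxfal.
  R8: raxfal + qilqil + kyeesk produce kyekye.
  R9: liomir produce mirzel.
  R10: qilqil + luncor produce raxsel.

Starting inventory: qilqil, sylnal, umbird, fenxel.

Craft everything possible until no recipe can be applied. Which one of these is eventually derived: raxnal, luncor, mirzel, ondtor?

Using R6, umbird, sylnal, and fenxel make kyeesk.
Using R7, kyeesk and qilqil make raxfal.
Using R2, fenxel, raxfal, and sylnal make tamgal.
Using R5, raxfal, tamgal, and sylnal make raxnal.
ondtor would need luncor and kyekye (R1), but luncor is never obtained. mirzel would need liomir (R9), but liomir is never obtained. luncor would need ondtor (R4), but ondtor is never obtained.

raxnal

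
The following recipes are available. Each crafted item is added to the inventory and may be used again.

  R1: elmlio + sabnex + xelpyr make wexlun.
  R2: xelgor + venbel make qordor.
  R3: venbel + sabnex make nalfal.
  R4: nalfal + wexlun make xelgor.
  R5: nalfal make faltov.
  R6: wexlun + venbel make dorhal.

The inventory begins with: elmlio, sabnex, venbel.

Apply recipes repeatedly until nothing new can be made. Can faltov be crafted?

Using R3, venbel and sabnex make nalfal.
nalfal → faltov (R5).

Yes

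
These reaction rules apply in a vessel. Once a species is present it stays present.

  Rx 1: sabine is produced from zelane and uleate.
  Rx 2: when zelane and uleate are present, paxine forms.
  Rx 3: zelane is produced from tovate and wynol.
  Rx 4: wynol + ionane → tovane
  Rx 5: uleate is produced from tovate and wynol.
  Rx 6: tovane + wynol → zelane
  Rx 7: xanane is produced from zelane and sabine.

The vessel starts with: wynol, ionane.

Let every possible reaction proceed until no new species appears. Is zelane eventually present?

Yes

wynol and ionane present → tovane forms (Rx 4).
tovane and wynol present → zelane forms (Rx 6).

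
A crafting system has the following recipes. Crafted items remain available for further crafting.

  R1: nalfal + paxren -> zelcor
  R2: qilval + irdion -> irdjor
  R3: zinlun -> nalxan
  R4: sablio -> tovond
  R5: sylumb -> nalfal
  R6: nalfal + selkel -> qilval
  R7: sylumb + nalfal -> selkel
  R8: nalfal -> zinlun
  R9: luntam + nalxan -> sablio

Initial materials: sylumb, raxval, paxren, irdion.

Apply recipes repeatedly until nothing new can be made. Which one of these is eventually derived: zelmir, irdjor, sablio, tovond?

sylumb -> nalfal (R5).
sylumb + nalfal -> selkel (R7).
Using R6, nalfal and selkel make qilval.
Using R2, qilval and irdion make irdjor.
sablio would need luntam and nalxan (R9), but luntam is never obtained. No rule produces zelmir, and it is not given. tovond would need sablio (R4), but sablio is never obtained.

irdjor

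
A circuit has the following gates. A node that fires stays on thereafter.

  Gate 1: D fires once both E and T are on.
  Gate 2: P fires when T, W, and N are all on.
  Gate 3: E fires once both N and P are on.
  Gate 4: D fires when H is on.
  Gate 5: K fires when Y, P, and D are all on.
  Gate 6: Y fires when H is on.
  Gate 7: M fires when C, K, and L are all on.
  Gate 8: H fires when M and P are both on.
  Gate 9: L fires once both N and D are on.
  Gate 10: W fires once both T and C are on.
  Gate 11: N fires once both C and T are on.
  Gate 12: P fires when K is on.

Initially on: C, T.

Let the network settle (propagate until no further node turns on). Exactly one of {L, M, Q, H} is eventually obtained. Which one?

L

C and T are on, so N fires (Gate 11).
Gate 10: T and C on → W on.
T, W, and N are on, so P fires (Gate 2).
Gate 3: N and P on → E on.
E and T are on, so D fires (Gate 1).
Gate 9: N and D on → L on.
M would need C, K, and L (Gate 7), but K never turns on. No rule produces Q, and it is not given. H would need M and P (Gate 8), but M never turns on.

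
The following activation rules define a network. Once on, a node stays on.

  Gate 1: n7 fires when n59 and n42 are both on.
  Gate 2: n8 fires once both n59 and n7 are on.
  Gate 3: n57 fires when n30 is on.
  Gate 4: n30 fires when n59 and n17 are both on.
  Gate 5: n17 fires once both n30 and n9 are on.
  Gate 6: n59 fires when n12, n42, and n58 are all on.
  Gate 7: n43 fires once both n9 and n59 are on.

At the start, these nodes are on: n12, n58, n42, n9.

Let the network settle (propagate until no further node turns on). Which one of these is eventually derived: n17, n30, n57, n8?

n12, n42, and n58 are on, so n59 fires (Gate 6).
n59 and n42 are on, so n7 fires (Gate 1).
n59 and n7 are on, so n8 fires (Gate 2).
n57 would need n30 (Gate 3), but n30 never turns on. n30 would need n59 and n17 (Gate 4), but n17 never turns on. n17 would need n30 and n9 (Gate 5), but n30 never turns on.

n8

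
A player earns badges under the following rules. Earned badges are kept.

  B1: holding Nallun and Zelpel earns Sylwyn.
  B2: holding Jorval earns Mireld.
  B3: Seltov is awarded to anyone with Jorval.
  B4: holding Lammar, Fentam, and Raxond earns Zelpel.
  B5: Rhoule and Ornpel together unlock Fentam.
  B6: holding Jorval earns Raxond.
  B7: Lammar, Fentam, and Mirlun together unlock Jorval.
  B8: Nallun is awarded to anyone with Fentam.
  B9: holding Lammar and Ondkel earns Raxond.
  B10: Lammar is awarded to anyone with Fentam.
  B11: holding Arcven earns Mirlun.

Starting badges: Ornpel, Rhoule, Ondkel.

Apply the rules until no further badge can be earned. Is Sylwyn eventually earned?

Yes

With Rhoule and Ornpel, Fentam is earned (B5).
With Fentam, Lammar is earned (B10).
With Fentam, Nallun is earned (B8).
With Lammar and Ondkel, Raxond is earned (B9).
With Lammar, Fentam, and Raxond, Zelpel is earned (B4).
With Nallun and Zelpel, Sylwyn is earned (B1).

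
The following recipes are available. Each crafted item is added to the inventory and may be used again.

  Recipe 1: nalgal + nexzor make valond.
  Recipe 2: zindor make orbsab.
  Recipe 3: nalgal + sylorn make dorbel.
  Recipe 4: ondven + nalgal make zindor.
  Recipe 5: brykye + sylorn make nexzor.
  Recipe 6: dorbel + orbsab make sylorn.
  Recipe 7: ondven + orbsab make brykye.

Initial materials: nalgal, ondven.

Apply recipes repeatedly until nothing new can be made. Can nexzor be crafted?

nexzor would need brykye and sylorn (Recipe 5), but sylorn is never obtained.

No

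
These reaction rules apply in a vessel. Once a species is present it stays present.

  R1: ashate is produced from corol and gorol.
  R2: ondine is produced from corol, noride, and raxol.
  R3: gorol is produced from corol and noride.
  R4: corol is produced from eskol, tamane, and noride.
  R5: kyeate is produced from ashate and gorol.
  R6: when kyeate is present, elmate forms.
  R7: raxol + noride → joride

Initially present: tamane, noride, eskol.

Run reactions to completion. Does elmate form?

Yes

eskol, tamane, and noride present → corol forms (R4).
corol and noride present → gorol forms (R3).
corol and gorol present → ashate forms (R1).
ashate and gorol present → kyeate forms (R5).
kyeate present → elmate forms (R6).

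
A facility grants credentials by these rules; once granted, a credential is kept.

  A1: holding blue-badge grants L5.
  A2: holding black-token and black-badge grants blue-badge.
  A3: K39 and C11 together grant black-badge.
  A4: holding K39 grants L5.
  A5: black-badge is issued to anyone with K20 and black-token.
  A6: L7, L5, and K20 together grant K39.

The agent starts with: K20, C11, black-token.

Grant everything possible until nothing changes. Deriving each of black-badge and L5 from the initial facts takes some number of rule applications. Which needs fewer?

black-badge: Holding K20 and black-token grants black-badge (A5). [1 rule application]
L5: Holding K20 and black-token grants black-badge (A5). Holding black-token and black-badge grants blue-badge (A2). Holding blue-badge grants L5 (A1). [3 rule applications]
black-badge needs fewer.

black-badge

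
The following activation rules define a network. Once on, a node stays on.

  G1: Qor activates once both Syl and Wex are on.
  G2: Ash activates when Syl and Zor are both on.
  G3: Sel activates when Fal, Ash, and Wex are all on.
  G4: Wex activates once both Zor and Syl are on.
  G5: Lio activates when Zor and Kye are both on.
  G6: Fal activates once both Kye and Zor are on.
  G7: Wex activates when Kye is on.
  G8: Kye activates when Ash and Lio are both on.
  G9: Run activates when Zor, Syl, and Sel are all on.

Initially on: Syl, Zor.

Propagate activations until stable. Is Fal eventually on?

Fal would need Kye and Zor (G6), but Kye never turns on.

No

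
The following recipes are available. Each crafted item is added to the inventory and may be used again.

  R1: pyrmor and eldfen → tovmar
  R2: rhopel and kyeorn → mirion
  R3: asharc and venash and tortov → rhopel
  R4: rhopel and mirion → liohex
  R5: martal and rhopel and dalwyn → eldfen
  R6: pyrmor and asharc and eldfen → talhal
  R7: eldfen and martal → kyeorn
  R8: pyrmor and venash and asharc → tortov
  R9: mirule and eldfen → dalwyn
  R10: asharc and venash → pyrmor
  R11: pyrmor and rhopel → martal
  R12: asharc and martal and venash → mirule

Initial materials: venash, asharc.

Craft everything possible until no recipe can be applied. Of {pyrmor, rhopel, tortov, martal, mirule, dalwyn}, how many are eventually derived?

5

Using R10, asharc and venash make pyrmor.
pyrmor and venash and asharc → tortov (R8).
asharc and venash and tortov → rhopel (R3).
pyrmor and rhopel → martal (R11).
Using R12, asharc, martal, and venash make mirule.
pyrmor: reached.
rhopel: reached.
tortov: reached.
martal: reached.
mirule: reached.
dalwyn would need mirule and eldfen (R9), but eldfen is never obtained.
Reached: pyrmor, rhopel, tortov, martal, and mirule — 5 of the 6.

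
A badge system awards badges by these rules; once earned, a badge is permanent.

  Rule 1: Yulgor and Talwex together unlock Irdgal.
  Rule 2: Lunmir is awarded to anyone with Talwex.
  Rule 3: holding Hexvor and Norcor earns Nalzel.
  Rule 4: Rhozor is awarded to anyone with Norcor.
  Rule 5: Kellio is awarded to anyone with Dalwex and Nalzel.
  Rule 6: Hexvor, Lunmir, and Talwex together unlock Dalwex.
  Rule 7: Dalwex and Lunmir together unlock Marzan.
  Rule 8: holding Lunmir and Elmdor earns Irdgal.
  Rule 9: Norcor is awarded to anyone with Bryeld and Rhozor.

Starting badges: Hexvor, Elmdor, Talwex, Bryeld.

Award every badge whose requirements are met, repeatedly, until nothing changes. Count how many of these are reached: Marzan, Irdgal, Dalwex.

3

With Talwex, Lunmir is earned (Rule 2).
With Lunmir and Elmdor, Irdgal is earned (Rule 8).
With Hexvor, Lunmir, and Talwex, Dalwex is earned (Rule 6).
With Dalwex and Lunmir, Marzan is earned (Rule 7).
Marzan: reached.
Irdgal: reached.
Dalwex: reached.
All 3 are reached.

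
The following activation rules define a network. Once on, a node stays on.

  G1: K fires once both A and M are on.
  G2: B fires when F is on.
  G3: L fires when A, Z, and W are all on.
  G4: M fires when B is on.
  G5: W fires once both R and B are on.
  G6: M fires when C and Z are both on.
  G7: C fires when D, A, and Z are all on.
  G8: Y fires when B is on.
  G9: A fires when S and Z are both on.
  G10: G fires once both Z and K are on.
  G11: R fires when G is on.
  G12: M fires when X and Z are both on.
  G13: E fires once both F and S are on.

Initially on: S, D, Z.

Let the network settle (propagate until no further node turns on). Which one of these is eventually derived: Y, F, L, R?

R

S and Z are on, so A fires (G9).
D, A, and Z are on, so C fires (G7).
G6: C and Z on → M on.
A and M are on, so K fires (G1).
Z and K are on, so G fires (G10).
G is on, so R fires (G11).
No rule produces F, and it is not given. L would need A, Z, and W (G3), but W never turns on. Y would need B (G8), but B never turns on.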